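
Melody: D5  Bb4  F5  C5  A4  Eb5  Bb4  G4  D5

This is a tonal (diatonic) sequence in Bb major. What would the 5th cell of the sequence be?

Unit = 3 notes; the statements start on D5, C5, Bb4, moving down a 2nd each time.
Carrying on: A4 → G4.
From G4 the diatonic shape gives G4 Eb4 Bb4.

G4 Eb4 Bb4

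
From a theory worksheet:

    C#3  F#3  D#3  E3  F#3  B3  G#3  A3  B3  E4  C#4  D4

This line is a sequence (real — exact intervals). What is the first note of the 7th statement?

With a 4-note motive the entries are C#3, F#3, B3, each up a 4th from the previous.
Continuing: E4 → A4 → D5 → G5. Statement 7 starts on G5.

G5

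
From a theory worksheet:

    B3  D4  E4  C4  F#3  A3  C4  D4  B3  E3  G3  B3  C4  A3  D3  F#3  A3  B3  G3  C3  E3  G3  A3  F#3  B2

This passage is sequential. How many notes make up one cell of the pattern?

Try groups of 5 (5 cells in 25 notes):
B3 D4 E4 C4 F#3 | A3 C4 D4 B3 E3 | G3 B3 C4 A3 D3 | F#3 A3 B3 G3 C3 | E3 G3 A3 F#3 B2
Every group is a transposition down a 2nd of the one before; no shorter unit works.

5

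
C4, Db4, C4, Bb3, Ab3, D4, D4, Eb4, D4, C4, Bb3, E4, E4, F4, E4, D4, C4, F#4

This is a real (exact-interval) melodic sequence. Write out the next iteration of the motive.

F#4 G4 F#4 E4 D4 G#4

Unit = 6 notes; the statements start on C4, D4, E4, moving up a 2nd each time.
Statement 4 starts on F#4 and keeps the same exact contour: F#4 G4 F#4 E4 D4 G#4.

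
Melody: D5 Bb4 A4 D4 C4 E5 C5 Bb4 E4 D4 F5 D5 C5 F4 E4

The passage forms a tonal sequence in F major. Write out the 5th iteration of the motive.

Taking 5-note groups, the heads are D5, E5, F5: the pattern moves up a 2nd.
Carrying on: G5 → A5.
So cell 5 is A5 F5 E5 A4 G4.

A5 F5 E5 A4 G4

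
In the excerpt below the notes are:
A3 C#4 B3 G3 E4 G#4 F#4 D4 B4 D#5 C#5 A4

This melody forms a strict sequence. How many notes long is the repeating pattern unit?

There are 12 notes; a 4-note unit gives 3 cells:
A3 C#4 B3 G3 | E4 G#4 F#4 D4 | B4 D#5 C#5 A4
That's a consistent up a 5th shift per cell, and no other grouping gives one.

4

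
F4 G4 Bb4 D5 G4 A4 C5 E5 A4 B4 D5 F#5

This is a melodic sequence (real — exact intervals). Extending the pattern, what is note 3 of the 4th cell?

The unit is 4 notes. Position-3 pitches of the 3 shown cells: Bb4, C5, D5.
Each moves up a 2nd; the next is E5.

E5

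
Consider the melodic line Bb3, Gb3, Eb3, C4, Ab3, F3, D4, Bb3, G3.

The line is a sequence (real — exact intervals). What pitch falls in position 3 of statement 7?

D#4

With 3-note cells, note 3 of each statement runs Eb3, F3, G3.
Each moves up a 2nd. Continuing: A3 → B3 → C#4 → D#4.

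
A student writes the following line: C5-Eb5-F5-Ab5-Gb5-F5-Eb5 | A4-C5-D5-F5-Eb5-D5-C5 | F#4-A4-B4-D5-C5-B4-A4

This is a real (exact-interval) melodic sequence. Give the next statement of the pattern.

Unit = 7 notes; the statements start on C5, A4, F#4, moving down a 3rd each time.
Statement 4 starts on D#4 and keeps the same exact contour: D#4 F#4 G#4 B4 A4 G#4 F#4.

D#4 F#4 G#4 B4 A4 G#4 F#4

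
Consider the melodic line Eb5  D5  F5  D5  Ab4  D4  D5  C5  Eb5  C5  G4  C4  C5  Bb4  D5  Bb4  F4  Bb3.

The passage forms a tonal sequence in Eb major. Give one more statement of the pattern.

The 6-note cells begin on Eb5, D5, C5 — each down a 2nd from the last.
So cell 4 is Bb4 Ab4 C5 Ab4 Eb4 Ab3.

Bb4 Ab4 C5 Ab4 Eb4 Ab3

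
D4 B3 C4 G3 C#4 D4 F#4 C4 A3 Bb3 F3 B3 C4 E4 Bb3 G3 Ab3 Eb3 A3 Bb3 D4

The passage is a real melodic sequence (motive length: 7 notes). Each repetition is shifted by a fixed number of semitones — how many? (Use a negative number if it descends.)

-2

Taking 7-note groups, the heads are D4, C4, Bb3: the pattern moves down a 2nd.
D4→C4 is 60 − 62 = -2 semitones.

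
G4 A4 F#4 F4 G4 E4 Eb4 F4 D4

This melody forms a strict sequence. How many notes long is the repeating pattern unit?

There are 9 notes; a 3-note unit gives 3 cells:
G4 A4 F#4 | F4 G4 E4 | Eb4 F4 D4
Each cell is the previous one down a 2nd — so the unit is 3 notes.

3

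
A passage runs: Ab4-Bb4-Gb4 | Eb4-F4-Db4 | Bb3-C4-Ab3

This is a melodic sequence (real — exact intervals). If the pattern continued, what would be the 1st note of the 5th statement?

C3

With 3-note cells, note 1 of each statement runs Ab4, Eb4, Bb3.
Each moves down a 4th. Continuing: F3 → C3.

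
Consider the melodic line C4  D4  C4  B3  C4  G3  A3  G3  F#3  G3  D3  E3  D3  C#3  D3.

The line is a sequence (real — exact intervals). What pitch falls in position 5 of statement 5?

E2

The unit is 5 notes. Position-5 pitches of the 3 shown cells: C4, G3, D3.
Extending down a 4th: A2 → E2.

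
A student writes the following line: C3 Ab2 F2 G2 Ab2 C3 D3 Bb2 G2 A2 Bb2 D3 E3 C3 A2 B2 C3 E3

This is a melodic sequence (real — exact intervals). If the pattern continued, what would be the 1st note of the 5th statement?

Grouping in 6s, the 1st note of each cell is C3, D3, E3.
Extending up a 2nd: F#3 → G#3.

G#3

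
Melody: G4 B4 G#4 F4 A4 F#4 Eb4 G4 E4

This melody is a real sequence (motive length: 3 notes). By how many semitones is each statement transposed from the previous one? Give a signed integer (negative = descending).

-2

Unit = 3 notes; the statements start on G4, F4, Eb4, moving down a 2nd each time.
G4 to F4 spans -2 semitones.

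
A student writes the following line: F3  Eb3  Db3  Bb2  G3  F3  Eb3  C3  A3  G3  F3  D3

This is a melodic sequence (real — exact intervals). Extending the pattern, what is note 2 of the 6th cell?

Grouping in 4s, the 2nd note of each cell is Eb3, F3, G3.
Extending up a 2nd: A3 → B3 → C#4.

C#4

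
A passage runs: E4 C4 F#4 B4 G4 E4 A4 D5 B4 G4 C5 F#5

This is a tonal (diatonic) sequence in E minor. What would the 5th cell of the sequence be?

F#5 D5 G5 C6

Taking 4-note groups, the heads are E4, G4, B4: the pattern moves up a 3rd.
Carrying on: D5 → F#5.
Statement 5 starts on F#5 and keeps the same diatonic contour: F#5 D5 G5 C6.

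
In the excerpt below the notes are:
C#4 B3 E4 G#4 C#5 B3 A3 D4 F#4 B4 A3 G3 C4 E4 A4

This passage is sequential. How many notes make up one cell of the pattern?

15 notes total. Splitting into 3 groups of 5:
C#4 B3 E4 G#4 C#5 | B3 A3 D4 F#4 B4 | A3 G3 C4 E4 A4
Each cell is the previous one down a 2nd — so the unit is 5 notes.

5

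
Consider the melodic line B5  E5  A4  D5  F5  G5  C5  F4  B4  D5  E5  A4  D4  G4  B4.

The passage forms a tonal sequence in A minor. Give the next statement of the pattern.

C5 F4 B3 E4 G4

The 5-note cells begin on B5, G5, E5 — each down a 3rd from the last.
Statement 4 starts on C5 and keeps the same diatonic contour: C5 F4 B3 E4 G4.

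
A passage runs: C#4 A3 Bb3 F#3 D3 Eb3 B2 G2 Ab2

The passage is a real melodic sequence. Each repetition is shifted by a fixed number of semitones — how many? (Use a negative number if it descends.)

The 3-note cells begin on C#4, F#3, B2 — each down a 5th from the last.
C#4 to F#3 spans -7 semitones.

-7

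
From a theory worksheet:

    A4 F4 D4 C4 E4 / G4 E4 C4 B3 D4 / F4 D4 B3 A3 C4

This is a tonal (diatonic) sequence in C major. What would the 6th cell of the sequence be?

C4 A3 F3 E3 G3

With a 5-note motive the entries are A4, G4, F4, each down a 2nd from the previous.
Extending down a 2nd: E4 → D4 → C4.
From C4 the diatonic shape gives C4 A3 F3 E3 G3.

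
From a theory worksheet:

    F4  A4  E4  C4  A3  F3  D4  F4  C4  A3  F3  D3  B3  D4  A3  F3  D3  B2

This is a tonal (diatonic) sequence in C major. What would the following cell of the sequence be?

G3 B3 F3 D3 B2 G2

The 6-note cells begin on F4, D4, B3 — each down a 3rd from the last.
So cell 4 is G3 B3 F3 D3 B2 G2.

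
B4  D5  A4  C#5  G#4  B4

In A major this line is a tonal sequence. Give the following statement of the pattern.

F#4 A4

The 2-note cells begin on B4, A4, G#4 — each down a 2nd from the last.
So cell 4 is F#4 A4.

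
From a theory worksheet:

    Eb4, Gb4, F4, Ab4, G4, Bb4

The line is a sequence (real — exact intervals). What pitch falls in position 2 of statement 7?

F#5

With 2-note cells, note 2 of each statement runs Gb4, Ab4, Bb4.
Extending up a 2nd: C5 → D5 → E5 → F#5.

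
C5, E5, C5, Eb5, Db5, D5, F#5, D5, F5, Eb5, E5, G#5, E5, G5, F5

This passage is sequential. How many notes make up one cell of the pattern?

5

Try groups of 5 (3 cells in 15 notes):
C5 E5 C5 Eb5 Db5 | D5 F#5 D5 F5 Eb5 | E5 G#5 E5 G5 F5
Each cell is the previous one up a 2nd — so the unit is 5 notes.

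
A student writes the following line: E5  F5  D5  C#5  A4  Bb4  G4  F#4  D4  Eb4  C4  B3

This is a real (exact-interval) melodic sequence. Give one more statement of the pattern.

G3 Ab3 F3 E3

The 4-note cells begin on E5, A4, D4 — each down a 5th from the last.
So cell 4 is G3 Ab3 F3 E3.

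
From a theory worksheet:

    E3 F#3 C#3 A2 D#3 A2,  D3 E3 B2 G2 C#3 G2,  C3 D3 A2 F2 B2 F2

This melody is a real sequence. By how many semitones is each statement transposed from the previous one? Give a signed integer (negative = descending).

The 6-note cells begin on E3, D3, C3 — each down a 2nd from the last.
Counting half-steps from E3 to D3: -2.

-2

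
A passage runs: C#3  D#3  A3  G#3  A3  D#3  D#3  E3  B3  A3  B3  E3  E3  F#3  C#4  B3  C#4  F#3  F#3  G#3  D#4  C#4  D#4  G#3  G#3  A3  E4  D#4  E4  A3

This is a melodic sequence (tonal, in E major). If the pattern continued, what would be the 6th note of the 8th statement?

Grouping in 6s, the 6th note of each cell is D#3, E3, F#3, G#3, A3.
Each moves up a 2nd. Continuing: B3 → C#4 → D#4.

D#4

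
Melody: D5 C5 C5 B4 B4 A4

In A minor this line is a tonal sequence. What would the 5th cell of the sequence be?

G4 F4

With a 2-note motive the entries are D5, C5, B4, each down a 2nd from the previous.
Continuing the starts: A4 → G4.
Statement 5 starts on G4 and keeps the same diatonic contour: G4 F4.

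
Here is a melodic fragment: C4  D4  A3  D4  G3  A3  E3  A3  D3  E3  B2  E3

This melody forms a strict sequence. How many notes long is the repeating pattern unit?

12 notes total. Splitting into 3 groups of 4:
C4 D4 A3 D4 | G3 A3 E3 A3 | D3 E3 B2 E3
That's a consistent down a 4th shift per cell, and no other grouping gives one.

4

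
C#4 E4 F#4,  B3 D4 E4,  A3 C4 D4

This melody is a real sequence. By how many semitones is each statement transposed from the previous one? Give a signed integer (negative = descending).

The 3-note cells begin on C#4, B3, A3 — each down a 2nd from the last.
Counting half-steps from C#4 to B3: -2.

-2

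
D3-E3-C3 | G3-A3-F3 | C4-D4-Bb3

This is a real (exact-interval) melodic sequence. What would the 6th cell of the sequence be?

The 3-note cells begin on D3, G3, C4 — each up a 4th from the last.
Carrying on: F4 → Bb4 → Eb5.
Statement 6 starts on Eb5 and keeps the same exact contour: Eb5 F5 Db5.

Eb5 F5 Db5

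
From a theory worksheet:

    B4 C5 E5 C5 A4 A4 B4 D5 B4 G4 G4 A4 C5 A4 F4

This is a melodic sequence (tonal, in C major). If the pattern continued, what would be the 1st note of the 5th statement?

E4

The unit is 5 notes. Position-1 pitches of the 3 shown cells: B4, A4, G4.
Carrying that down a 2nd forward: F4 → E4.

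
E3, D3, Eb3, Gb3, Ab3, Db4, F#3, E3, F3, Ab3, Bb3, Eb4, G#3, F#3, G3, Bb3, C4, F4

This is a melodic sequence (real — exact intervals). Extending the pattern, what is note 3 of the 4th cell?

The unit is 6 notes. Position-3 pitches of the 3 shown cells: Eb3, F3, G3.
Each moves up a 2nd; the next is A3.

A3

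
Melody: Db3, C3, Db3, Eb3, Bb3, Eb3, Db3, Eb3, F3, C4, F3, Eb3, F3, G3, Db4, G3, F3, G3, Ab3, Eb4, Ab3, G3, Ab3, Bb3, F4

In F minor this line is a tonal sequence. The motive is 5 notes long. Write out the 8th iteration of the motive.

Taking 5-note groups, the heads are Db3, Eb3, F3, G3, Ab3: the pattern moves up a 2nd.
Carrying on: Bb3 → C4 → Db4.
From Db4 the diatonic shape gives Db4 C4 Db4 Eb4 Bb4.

Db4 C4 Db4 Eb4 Bb4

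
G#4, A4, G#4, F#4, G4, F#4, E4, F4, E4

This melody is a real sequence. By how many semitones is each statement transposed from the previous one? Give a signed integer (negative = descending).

With a 3-note motive the entries are G#4, F#4, E4, each down a 2nd from the previous.
G#4→F#4 is 66 − 68 = -2 semitones.

-2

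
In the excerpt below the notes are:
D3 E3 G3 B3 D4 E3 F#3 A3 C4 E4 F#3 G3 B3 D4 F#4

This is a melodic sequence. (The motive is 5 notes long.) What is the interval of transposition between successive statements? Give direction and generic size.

up a 2nd

With a 5-note motive the entries are D3, E3, F#3, each up a 2nd from the previous.
D3 to E3 is up a 2nd.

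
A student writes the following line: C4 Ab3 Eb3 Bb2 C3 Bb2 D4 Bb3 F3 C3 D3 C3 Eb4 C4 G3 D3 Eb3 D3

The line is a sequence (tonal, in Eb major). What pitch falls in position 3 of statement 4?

Ab3

With 6-note cells, note 3 of each statement runs Eb3, F3, G3.
One more up a 2nd gives Ab3.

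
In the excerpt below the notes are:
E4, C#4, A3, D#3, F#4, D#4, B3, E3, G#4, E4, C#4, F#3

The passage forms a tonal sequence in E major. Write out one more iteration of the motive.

Taking 4-note groups, the heads are E4, F#4, G#4: the pattern moves up a 2nd.
Statement 4 starts on A4 and keeps the same diatonic contour: A4 F#4 D#4 G#3.

A4 F#4 D#4 G#3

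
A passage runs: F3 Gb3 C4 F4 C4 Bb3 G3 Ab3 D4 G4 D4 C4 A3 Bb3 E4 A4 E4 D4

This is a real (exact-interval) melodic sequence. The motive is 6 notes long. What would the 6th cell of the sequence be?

D#4 E4 A#4 D#5 A#4 G#4

With a 6-note motive the entries are F3, G3, A3, each up a 2nd from the previous.
Carrying on: B3 → C#4 → D#4.
So cell 6 is D#4 E4 A#4 D#5 A#4 G#4.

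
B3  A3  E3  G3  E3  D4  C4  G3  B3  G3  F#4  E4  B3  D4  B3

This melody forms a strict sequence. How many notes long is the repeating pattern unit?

15 notes total. Splitting into 3 groups of 5:
B3 A3 E3 G3 E3 | D4 C4 G3 B3 G3 | F#4 E4 B3 D4 B3
That's a consistent up a 3rd shift per cell, and no other grouping gives one.

5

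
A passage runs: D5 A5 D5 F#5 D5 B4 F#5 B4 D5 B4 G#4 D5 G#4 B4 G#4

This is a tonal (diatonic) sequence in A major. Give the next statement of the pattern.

E4 B4 E4 G#4 E4

With a 5-note motive the entries are D5, B4, G#4, each down a 3rd from the previous.
From E4 the diatonic shape gives E4 B4 E4 G#4 E4.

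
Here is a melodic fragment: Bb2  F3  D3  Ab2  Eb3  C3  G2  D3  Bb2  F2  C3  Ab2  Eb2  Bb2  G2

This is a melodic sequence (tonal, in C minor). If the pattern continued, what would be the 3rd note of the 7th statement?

Eb2

Grouping in 3s, the 3rd note of each cell is D3, C3, Bb2, Ab2, G2.
Carrying that down a 2nd forward: F2 → Eb2.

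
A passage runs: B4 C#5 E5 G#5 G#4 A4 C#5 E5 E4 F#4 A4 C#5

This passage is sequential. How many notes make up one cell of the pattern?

4

There are 12 notes; a 4-note unit gives 3 cells:
B4 C#5 E5 G#5 | G#4 A4 C#5 E5 | E4 F#4 A4 C#5
Every group is a transposition down a 3rd of the one before; no shorter unit works.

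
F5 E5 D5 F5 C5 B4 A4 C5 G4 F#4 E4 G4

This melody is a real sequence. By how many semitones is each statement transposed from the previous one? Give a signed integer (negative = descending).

-5

Taking 4-note groups, the heads are F5, C5, G4: the pattern moves down a 4th.
F5 to C5 spans -5 semitones.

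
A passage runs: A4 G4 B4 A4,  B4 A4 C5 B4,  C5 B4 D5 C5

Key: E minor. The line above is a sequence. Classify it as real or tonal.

tonal

Every note is diatonic to E minor.
Cell 1 has +4 semitones from note 2 to 3, but cell 2 has +3 — the interval quality changes while the contour stays the same, which is the hallmark of a tonal sequence.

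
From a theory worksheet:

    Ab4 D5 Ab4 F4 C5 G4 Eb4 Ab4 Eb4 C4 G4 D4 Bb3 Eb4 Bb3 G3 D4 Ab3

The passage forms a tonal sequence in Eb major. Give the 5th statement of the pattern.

With a 6-note motive the entries are Ab4, Eb4, Bb3, each down a 4th from the previous.
Continuing the starts: F3 → C3.
So cell 5 is C3 F3 C3 Ab2 Eb3 Bb2.

C3 F3 C3 Ab2 Eb3 Bb2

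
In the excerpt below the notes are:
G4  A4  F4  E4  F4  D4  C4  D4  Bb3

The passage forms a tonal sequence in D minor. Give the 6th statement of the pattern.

D3 E3 C3

With a 3-note motive the entries are G4, E4, C4, each down a 3rd from the previous.
Extending down a 3rd: A3 → F3 → D3.
So cell 6 is D3 E3 C3.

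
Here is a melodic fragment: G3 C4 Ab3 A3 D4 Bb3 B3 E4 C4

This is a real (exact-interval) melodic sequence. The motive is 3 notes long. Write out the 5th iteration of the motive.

With a 3-note motive the entries are G3, A3, B3, each up a 2nd from the previous.
Carrying on: C#4 → D#4.
Statement 5 starts on D#4 and keeps the same exact contour: D#4 G#4 E4.

D#4 G#4 E4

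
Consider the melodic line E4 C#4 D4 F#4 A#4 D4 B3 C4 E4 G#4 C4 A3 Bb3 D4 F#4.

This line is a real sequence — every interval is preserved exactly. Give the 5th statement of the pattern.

With a 5-note motive the entries are E4, D4, C4, each down a 2nd from the previous.
Extending down a 2nd: Bb3 → Ab3.
Statement 5 starts on Ab3 and keeps the same exact contour: Ab3 F3 Gb3 Bb3 D4.

Ab3 F3 Gb3 Bb3 D4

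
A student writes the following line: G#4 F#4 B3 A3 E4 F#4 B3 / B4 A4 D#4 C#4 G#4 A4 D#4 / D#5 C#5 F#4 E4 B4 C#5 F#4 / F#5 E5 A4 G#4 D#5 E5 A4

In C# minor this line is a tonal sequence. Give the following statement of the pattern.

The 7-note cells begin on G#4, B4, D#5, F#5 — each up a 3rd from the last.
So cell 5 is A5 G#5 C#5 B4 F#5 G#5 C#5.

A5 G#5 C#5 B4 F#5 G#5 C#5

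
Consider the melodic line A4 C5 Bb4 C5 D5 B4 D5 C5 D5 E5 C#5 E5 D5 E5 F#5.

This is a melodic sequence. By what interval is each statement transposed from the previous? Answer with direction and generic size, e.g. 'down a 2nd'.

The 5-note cells begin on A4, B4, C#5 — each up a 2nd from the last.
A4 to B4 is up a 2nd.

up a 2nd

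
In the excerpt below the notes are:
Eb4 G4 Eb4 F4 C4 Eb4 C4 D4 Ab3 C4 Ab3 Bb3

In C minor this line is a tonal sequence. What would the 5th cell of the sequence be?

Taking 4-note groups, the heads are Eb4, C4, Ab3: the pattern moves down a 3rd.
Continuing the starts: F3 → D3.
So cell 5 is D3 F3 D3 Eb3.

D3 F3 D3 Eb3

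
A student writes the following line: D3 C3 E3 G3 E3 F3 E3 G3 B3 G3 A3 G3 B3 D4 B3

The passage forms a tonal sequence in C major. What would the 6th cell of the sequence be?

G4 F4 A4 C5 A4

With a 5-note motive the entries are D3, F3, A3, each up a 3rd from the previous.
Extending up a 3rd: C4 → E4 → G4.
From G4 the diatonic shape gives G4 F4 A4 C5 A4.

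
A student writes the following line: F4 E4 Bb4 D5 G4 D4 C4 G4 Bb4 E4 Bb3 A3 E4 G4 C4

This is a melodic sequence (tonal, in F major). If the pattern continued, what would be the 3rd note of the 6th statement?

F3

With 5-note cells, note 3 of each statement runs Bb4, G4, E4.
Carrying that down a 3rd forward: C4 → A3 → F3.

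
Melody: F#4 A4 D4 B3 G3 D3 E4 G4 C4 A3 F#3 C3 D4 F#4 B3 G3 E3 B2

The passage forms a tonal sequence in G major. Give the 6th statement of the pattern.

Taking 6-note groups, the heads are F#4, E4, D4: the pattern moves down a 2nd.
Extending down a 2nd: C4 → B3 → A3.
Statement 6 starts on A3 and keeps the same diatonic contour: A3 C4 F#3 D3 B2 F#2.

A3 C4 F#3 D3 B2 F#2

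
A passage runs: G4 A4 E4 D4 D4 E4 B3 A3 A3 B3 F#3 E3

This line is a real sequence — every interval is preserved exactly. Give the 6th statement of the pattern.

The 4-note cells begin on G4, D4, A3 — each down a 4th from the last.
Carrying on: E3 → B2 → F#2.
So cell 6 is F#2 G#2 D#2 C#2.

F#2 G#2 D#2 C#2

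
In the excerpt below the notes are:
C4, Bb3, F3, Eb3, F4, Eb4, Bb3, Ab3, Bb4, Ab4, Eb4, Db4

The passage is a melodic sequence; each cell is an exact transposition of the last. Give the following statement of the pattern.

Taking 4-note groups, the heads are C4, F4, Bb4: the pattern moves up a 4th.
From Eb5 the exact shape gives Eb5 Db5 Ab4 Gb4.

Eb5 Db5 Ab4 Gb4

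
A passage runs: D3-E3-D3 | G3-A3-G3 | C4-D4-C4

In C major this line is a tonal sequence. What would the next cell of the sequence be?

With a 3-note motive the entries are D3, G3, C4, each up a 4th from the previous.
From F4 the diatonic shape gives F4 G4 F4.

F4 G4 F4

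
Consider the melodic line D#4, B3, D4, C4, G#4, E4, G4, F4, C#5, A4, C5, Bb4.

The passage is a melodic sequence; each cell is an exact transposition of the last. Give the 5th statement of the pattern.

With a 4-note motive the entries are D#4, G#4, C#5, each up a 4th from the previous.
Continuing the starts: F#5 → B5.
So cell 5 is B5 G5 Bb5 Ab5.

B5 G5 Bb5 Ab5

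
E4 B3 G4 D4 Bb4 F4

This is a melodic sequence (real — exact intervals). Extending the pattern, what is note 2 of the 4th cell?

Ab4

The unit is 2 notes. Position-2 pitches of the 3 shown cells: B3, D4, F4.
Each moves up a 3rd; the next is Ab4.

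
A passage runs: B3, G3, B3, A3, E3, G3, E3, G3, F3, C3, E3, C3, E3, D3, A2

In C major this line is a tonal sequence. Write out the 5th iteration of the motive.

The 5-note cells begin on B3, G3, E3 — each down a 3rd from the last.
Continuing the starts: C3 → A2.
From A2 the diatonic shape gives A2 F2 A2 G2 D2.

A2 F2 A2 G2 D2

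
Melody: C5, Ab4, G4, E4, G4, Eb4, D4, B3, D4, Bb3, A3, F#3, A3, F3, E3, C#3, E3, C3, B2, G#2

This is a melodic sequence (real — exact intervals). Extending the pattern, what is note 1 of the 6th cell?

B2

The unit is 4 notes. Position-1 pitches of the 5 shown cells: C5, G4, D4, A3, E3.
Each moves down a 4th; the next is B2.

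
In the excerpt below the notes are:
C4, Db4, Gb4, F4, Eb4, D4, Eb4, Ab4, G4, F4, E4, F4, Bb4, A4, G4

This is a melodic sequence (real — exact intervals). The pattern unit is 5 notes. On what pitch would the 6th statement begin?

Unit = 5 notes; the statements start on C4, D4, E4, moving up a 2nd each time.
Extending the heads up a 2nd: F#4 → G#4 → A#4.

A#4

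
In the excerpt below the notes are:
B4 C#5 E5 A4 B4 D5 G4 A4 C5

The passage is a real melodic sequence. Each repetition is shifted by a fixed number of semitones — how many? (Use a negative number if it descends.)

-2

The 3-note cells begin on B4, A4, G4 — each down a 2nd from the last.
B4 to A4 spans -2 semitones.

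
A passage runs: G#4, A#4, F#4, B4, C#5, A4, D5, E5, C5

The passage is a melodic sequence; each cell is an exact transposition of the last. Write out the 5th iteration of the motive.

Taking 3-note groups, the heads are G#4, B4, D5: the pattern moves up a 3rd.
Continuing the starts: F5 → Ab5.
From Ab5 the exact shape gives Ab5 Bb5 Gb5.

Ab5 Bb5 Gb5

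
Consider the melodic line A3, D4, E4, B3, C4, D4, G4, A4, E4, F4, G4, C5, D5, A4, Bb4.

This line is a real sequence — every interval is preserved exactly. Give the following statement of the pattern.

C5 F5 G5 D5 Eb5

The 5-note cells begin on A3, D4, G4 — each up a 4th from the last.
So cell 4 is C5 F5 G5 D5 Eb5.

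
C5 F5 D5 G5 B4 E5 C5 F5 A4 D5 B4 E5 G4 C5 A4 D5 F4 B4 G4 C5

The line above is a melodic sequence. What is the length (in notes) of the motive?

Try groups of 4 (5 cells in 20 notes):
C5 F5 D5 G5 | B4 E5 C5 F5 | A4 D5 B4 E5 | G4 C5 A4 D5 | F4 B4 G4 C5
Every group is a transposition down a 2nd of the one before; no shorter unit works.

4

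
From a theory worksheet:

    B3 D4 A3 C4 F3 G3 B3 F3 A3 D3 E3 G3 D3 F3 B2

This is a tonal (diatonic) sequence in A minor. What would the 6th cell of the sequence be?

With a 5-note motive the entries are B3, G3, E3, each down a 3rd from the previous.
Continuing the starts: C3 → A2 → F2.
Statement 6 starts on F2 and keeps the same diatonic contour: F2 A2 E2 G2 C2.

F2 A2 E2 G2 C2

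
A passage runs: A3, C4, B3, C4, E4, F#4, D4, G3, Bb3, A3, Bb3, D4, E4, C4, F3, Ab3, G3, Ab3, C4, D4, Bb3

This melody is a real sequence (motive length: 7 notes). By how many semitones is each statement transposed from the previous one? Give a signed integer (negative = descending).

The 7-note cells begin on A3, G3, F3 — each down a 2nd from the last.
Counting half-steps from A3 to G3: -2.

-2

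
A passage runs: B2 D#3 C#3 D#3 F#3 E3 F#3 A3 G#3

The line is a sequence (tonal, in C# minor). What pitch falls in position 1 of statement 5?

C#4

Grouping in 3s, the 1st note of each cell is B2, D#3, F#3.
Extending up a 3rd: A3 → C#4.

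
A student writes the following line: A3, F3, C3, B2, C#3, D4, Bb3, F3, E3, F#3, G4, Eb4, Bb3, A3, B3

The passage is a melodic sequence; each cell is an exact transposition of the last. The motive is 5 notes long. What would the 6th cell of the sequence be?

With a 5-note motive the entries are A3, D4, G4, each up a 4th from the previous.
Carrying on: C5 → F5 → Bb5.
From Bb5 the exact shape gives Bb5 Gb5 Db5 C5 D5.

Bb5 Gb5 Db5 C5 D5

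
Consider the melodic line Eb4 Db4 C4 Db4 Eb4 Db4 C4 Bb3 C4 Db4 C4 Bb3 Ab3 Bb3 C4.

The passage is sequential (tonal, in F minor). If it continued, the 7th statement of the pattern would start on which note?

F3

Unit = 5 notes; the statements start on Eb4, Db4, C4, moving down a 2nd each time.
Continuing: Bb3 → Ab3 → G3 → F3. Statement 7 starts on F3.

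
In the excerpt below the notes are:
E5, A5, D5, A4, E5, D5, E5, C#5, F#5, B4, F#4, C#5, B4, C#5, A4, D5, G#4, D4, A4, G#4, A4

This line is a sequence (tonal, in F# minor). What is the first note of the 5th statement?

D4

The 7-note cells begin on E5, C#5, A4 — each down a 3rd from the last.
Continuing: F#4 → D4. Statement 5 starts on D4.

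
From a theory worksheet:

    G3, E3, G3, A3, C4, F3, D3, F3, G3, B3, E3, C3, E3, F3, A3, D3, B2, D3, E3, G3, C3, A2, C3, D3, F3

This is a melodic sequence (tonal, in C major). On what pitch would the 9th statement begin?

F2

Taking 5-note groups, the heads are G3, F3, E3, D3, C3: the pattern moves down a 2nd.
Continuing: B2 → A2 → G2 → F2. Statement 9 starts on F2.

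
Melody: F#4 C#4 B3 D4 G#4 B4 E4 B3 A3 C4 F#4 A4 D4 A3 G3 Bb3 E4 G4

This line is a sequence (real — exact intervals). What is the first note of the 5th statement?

Unit = 6 notes; the statements start on F#4, E4, D4, moving down a 2nd each time.
Extending the heads down a 2nd: C4 → Bb3.

Bb3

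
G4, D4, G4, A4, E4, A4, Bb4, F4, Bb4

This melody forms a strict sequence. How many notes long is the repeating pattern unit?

3

There are 9 notes; a 3-note unit gives 3 cells:
G4 D4 G4 | A4 E4 A4 | Bb4 F4 Bb4
Each cell is the previous one up a 2nd — so the unit is 3 notes.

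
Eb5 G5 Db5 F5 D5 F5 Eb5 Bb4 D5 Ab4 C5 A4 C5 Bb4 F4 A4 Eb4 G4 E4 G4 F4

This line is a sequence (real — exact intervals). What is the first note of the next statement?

Taking 7-note groups, the heads are Eb5, Bb4, F4: the pattern moves down a 4th.
One more step down a 4th gives C4.

C4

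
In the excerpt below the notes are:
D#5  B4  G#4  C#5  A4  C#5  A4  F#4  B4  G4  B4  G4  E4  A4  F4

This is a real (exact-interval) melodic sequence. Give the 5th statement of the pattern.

With a 5-note motive the entries are D#5, C#5, B4, each down a 2nd from the previous.
Extending down a 2nd: A4 → G4.
So cell 5 is G4 Eb4 C4 F4 Db4.

G4 Eb4 C4 F4 Db4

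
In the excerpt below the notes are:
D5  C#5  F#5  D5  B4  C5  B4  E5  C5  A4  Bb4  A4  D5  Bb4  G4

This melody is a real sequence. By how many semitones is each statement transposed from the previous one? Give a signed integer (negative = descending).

With a 5-note motive the entries are D5, C5, Bb4, each down a 2nd from the previous.
D5→C5 is 72 − 74 = -2 semitones.

-2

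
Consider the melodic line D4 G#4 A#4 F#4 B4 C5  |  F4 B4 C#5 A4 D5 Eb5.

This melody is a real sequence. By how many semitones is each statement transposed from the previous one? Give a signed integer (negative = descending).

3

Taking 6-note groups, the heads are D4, F4: the pattern moves up a 3rd.
Counting half-steps from D4 to F4: 3.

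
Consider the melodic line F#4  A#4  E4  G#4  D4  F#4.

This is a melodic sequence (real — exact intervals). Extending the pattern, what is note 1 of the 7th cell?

The unit is 2 notes. Position-1 pitches of the 3 shown cells: F#4, E4, D4.
Extending down a 2nd: C4 → Bb3 → Ab3 → Gb3.

Gb3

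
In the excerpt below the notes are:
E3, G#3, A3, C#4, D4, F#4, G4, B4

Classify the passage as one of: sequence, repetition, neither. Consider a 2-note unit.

sequence

Each 2-note cell is the previous one transposed up a 4th.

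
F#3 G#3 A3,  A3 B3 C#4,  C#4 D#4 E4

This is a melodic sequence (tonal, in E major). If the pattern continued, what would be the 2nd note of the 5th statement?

A4

The unit is 3 notes. Position-2 pitches of the 3 shown cells: G#3, B3, D#4.
Extending up a 3rd: F#4 → A4.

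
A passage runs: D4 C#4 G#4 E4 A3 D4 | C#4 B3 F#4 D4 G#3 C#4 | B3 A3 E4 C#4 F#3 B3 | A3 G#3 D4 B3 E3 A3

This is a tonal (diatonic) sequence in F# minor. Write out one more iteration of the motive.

G#3 F#3 C#4 A3 D3 G#3

The 6-note cells begin on D4, C#4, B3, A3 — each down a 2nd from the last.
From G#3 the diatonic shape gives G#3 F#3 C#4 A3 D3 G#3.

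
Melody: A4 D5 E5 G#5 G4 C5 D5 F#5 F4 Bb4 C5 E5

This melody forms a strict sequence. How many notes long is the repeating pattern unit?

4

12 notes total. Splitting into 3 groups of 4:
A4 D5 E5 G#5 | G4 C5 D5 F#5 | F4 Bb4 C5 E5
That's a consistent down a 2nd shift per cell, and no other grouping gives one.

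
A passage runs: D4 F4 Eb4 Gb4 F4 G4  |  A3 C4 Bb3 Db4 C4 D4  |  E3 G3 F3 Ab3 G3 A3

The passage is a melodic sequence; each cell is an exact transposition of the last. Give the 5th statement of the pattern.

F#2 A2 G2 Bb2 A2 B2

With a 6-note motive the entries are D4, A3, E3, each down a 4th from the previous.
Continuing the starts: B2 → F#2.
Statement 5 starts on F#2 and keeps the same exact contour: F#2 A2 G2 Bb2 A2 B2.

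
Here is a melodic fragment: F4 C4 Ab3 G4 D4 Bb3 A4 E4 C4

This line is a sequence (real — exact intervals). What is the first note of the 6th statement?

The 3-note cells begin on F4, G4, A4 — each up a 2nd from the last.
Continuing: B4 → C#5 → D#5. Statement 6 starts on D#5.

D#5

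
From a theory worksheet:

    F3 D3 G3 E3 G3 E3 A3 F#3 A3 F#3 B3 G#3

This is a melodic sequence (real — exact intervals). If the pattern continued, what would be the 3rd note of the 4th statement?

C#4

Grouping in 4s, the 3rd note of each cell is G3, A3, B3.
Each moves up a 2nd; the next is C#4.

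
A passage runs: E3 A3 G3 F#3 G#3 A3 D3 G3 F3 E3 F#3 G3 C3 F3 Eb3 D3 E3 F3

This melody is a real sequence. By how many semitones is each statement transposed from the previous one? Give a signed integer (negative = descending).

-2

The 6-note cells begin on E3, D3, C3 — each down a 2nd from the last.
Counting half-steps from E3 to D3: -2.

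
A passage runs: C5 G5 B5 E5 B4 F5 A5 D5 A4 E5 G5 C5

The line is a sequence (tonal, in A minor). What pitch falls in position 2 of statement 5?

The unit is 4 notes. Position-2 pitches of the 3 shown cells: G5, F5, E5.
Carrying that down a 2nd forward: D5 → C5.

C5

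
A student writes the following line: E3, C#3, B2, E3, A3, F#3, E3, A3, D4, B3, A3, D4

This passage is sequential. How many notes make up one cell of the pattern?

4

Try groups of 4 (3 cells in 12 notes):
E3 C#3 B2 E3 | A3 F#3 E3 A3 | D4 B3 A3 D4
Each cell is the previous one up a 4th — so the unit is 4 notes.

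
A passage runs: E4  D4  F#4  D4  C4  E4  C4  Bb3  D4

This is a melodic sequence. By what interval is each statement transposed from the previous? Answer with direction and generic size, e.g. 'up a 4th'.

Unit = 3 notes; the statements start on E4, D4, C4, moving down a 2nd each time.
From E4 to D4: down a 2nd.

down a 2nd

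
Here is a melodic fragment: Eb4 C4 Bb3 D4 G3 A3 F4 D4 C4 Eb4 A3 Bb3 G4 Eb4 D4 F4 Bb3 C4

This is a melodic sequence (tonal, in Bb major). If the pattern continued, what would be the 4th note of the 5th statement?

A4

The unit is 6 notes. Position-4 pitches of the 3 shown cells: D4, Eb4, F4.
Carrying that up a 2nd forward: G4 → A4.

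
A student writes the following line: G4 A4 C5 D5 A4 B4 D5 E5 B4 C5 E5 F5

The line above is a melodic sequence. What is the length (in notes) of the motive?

4

12 notes total. Splitting into 3 groups of 4:
G4 A4 C5 D5 | A4 B4 D5 E5 | B4 C5 E5 F5
That's a consistent up a 2nd shift per cell, and no other grouping gives one.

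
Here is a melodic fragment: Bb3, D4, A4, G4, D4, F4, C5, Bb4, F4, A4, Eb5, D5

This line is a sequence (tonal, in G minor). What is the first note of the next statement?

The 4-note cells begin on Bb3, D4, F4 — each up a 3rd from the last.
One more step up a 3rd gives A4.

A4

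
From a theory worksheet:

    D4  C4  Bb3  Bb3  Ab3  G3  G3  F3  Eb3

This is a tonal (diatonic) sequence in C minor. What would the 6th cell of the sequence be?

Ab2 G2 F2

Unit = 3 notes; the statements start on D4, Bb3, G3, moving down a 3rd each time.
Carrying on: Eb3 → C3 → Ab2.
Statement 6 starts on Ab2 and keeps the same diatonic contour: Ab2 G2 F2.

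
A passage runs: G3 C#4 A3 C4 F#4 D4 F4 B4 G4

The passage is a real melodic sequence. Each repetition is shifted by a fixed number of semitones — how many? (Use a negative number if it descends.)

5

Taking 3-note groups, the heads are G3, C4, F4: the pattern moves up a 4th.
G3→C4 is 60 − 55 = 5 semitones.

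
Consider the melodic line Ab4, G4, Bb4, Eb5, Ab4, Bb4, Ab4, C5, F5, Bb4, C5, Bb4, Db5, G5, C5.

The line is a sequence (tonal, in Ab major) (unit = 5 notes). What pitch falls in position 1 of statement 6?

F5

Grouping in 5s, the 1st note of each cell is Ab4, Bb4, C5.
Extending up a 2nd: Db5 → Eb5 → F5.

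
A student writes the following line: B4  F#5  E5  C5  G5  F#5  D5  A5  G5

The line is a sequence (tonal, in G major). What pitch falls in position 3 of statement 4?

A5

The unit is 3 notes. Position-3 pitches of the 3 shown cells: E5, F#5, G5.
Each moves up a 2nd; the next is A5.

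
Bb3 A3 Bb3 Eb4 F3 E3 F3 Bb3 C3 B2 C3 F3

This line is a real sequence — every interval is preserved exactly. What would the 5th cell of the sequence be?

D2 C#2 D2 G2

With a 4-note motive the entries are Bb3, F3, C3, each down a 4th from the previous.
Extending down a 4th: G2 → D2.
Statement 5 starts on D2 and keeps the same exact contour: D2 C#2 D2 G2.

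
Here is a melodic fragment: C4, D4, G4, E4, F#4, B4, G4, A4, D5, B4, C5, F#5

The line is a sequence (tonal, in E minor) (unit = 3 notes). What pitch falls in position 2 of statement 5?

E5

The unit is 3 notes. Position-2 pitches of the 4 shown cells: D4, F#4, A4, C5.
One more up a 3rd gives E5.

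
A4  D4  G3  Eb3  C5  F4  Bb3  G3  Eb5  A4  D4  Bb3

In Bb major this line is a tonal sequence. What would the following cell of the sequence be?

With a 4-note motive the entries are A4, C5, Eb5, each up a 3rd from the previous.
Statement 4 starts on G5 and keeps the same diatonic contour: G5 C5 F4 D4.

G5 C5 F4 D4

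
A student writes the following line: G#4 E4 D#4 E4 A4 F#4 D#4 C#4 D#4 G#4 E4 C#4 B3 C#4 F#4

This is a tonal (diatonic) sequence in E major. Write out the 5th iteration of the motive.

C#4 A3 G#3 A3 D#4

The 5-note cells begin on G#4, F#4, E4 — each down a 2nd from the last.
Carrying on: D#4 → C#4.
Statement 5 starts on C#4 and keeps the same diatonic contour: C#4 A3 G#3 A3 D#4.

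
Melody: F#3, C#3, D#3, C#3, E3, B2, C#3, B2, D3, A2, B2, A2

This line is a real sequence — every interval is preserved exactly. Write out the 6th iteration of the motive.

Ab2 Eb2 F2 Eb2

The 4-note cells begin on F#3, E3, D3 — each down a 2nd from the last.
Extending down a 2nd: C3 → Bb2 → Ab2.
From Ab2 the exact shape gives Ab2 Eb2 F2 Eb2.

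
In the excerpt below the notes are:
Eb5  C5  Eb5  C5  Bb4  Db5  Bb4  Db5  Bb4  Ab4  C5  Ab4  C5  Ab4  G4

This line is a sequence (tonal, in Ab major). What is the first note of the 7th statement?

F4

Unit = 5 notes; the statements start on Eb5, Db5, C5, moving down a 2nd each time.
Extending the heads down a 2nd: Bb4 → Ab4 → G4 → F4.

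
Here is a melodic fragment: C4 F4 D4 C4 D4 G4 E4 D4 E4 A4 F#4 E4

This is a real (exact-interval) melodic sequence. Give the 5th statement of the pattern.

Unit = 4 notes; the statements start on C4, D4, E4, moving up a 2nd each time.
Continuing the starts: F#4 → G#4.
So cell 5 is G#4 C#5 A#4 G#4.

G#4 C#5 A#4 G#4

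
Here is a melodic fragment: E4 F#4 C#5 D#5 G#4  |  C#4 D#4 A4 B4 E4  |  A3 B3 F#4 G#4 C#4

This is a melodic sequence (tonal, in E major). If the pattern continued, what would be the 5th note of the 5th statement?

With 5-note cells, note 5 of each statement runs G#4, E4, C#4.
Extending down a 3rd: A3 → F#3.

F#3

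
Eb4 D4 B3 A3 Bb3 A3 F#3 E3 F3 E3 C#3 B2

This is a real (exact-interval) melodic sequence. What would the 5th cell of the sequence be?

G2 F#2 D#2 C#2

The 4-note cells begin on Eb4, Bb3, F3 — each down a 4th from the last.
Carrying on: C3 → G2.
Statement 5 starts on G2 and keeps the same exact contour: G2 F#2 D#2 C#2.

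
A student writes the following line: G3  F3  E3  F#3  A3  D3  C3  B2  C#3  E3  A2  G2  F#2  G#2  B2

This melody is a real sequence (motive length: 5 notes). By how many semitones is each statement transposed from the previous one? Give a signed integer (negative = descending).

Taking 5-note groups, the heads are G3, D3, A2: the pattern moves down a 4th.
G3 to D3 spans -5 semitones.

-5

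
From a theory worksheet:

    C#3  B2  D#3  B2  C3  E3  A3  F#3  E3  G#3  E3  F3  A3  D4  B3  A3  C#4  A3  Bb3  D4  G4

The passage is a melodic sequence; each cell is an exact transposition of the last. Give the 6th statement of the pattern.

D5 C5 E5 C5 Db5 F5 Bb5

Taking 7-note groups, the heads are C#3, F#3, B3: the pattern moves up a 4th.
Extending up a 4th: E4 → A4 → D5.
So cell 6 is D5 C5 E5 C5 Db5 F5 Bb5.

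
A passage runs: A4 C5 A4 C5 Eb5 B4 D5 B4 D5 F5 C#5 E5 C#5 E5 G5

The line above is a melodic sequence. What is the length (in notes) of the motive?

5

There are 15 notes; a 5-note unit gives 3 cells:
A4 C5 A4 C5 Eb5 | B4 D5 B4 D5 F5 | C#5 E5 C#5 E5 G5
That's a consistent up a 2nd shift per cell, and no other grouping gives one.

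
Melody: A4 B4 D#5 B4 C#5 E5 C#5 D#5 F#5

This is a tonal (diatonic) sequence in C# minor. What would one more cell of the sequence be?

D#5 E5 G#5

Unit = 3 notes; the statements start on A4, B4, C#5, moving up a 2nd each time.
From D#5 the diatonic shape gives D#5 E5 G#5.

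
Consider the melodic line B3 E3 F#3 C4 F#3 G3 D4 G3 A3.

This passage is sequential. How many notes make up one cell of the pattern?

There are 9 notes; a 3-note unit gives 3 cells:
B3 E3 F#3 | C4 F#3 G3 | D4 G3 A3
Each cell is the previous one up a 2nd — so the unit is 3 notes.

3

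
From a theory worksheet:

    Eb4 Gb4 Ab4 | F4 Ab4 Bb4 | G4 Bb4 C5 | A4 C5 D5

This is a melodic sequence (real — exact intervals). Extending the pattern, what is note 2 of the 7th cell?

F#5

Grouping in 3s, the 2nd note of each cell is Gb4, Ab4, Bb4, C5.
Extending up a 2nd: D5 → E5 → F#5.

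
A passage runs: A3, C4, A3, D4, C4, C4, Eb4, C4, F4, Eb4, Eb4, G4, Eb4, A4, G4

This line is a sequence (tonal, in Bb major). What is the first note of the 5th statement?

Taking 5-note groups, the heads are A3, C4, Eb4: the pattern moves up a 3rd.
Extending the heads up a 3rd: G4 → Bb4.

Bb4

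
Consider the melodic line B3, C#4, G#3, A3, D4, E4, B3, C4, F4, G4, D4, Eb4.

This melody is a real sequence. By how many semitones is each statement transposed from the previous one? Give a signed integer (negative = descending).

3

Unit = 4 notes; the statements start on B3, D4, F4, moving up a 3rd each time.
B3 to D4 spans +3 semitones.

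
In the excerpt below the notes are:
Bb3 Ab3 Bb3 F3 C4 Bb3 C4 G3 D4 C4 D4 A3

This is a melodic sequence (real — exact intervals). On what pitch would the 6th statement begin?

With a 4-note motive the entries are Bb3, C4, D4, each up a 2nd from the previous.
Extending the heads up a 2nd: E4 → F#4 → G#4.

G#4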